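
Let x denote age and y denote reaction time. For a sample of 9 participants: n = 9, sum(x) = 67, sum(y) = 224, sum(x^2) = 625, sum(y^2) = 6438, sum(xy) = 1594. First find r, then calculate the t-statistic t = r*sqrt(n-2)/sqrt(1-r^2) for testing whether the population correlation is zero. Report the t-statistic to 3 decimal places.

-0.605

Numerator: nΣxy − (Σx)(Σy) = 9·1594 − (67)(224) = -662
Denominator: √[(nΣx²−(Σx)²)(nΣy²−(Σy)²)]
  nΣx²−(Σx)² = 9·625 − 4489 = 1136;  nΣy²−(Σy)² = 9·6438 − 50176 = 7766
  √(1136·7766) = √8822176 = 2970.2148
r = -662 / 2970.2148 = -0.2229
t = r·√(n−2)/√(1−r²) = -0.2229·√7 / √(1−0.049684) = -0.589738 / 0.974842 = -0.605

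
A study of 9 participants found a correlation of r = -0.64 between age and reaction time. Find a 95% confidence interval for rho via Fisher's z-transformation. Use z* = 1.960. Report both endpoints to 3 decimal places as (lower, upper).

z_r = atanh(-0.64) = -0.758174;  SE = 1/√(n−3) = 1/√6 = 0.408248
z-limits: -0.758174 ± 1.960·0.408248 = -0.758174 ± 0.800166 = [-1.558340, 0.041992]
ρ-limits: (tanh -1.558340, tanh 0.041992) = (-0.915, 0.042)

(-0.915, 0.042)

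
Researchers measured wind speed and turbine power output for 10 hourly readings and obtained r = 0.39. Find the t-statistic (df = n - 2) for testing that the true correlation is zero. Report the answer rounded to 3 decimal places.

1.198

1 − r² = 1 − 0.1521 = 0.8479;  √(1−r²) = 0.920815
√(n−2) = √8 = 2.828427
t = r·√(n−2)/√(1−r²) = 0.39 · 2.828427 / 0.920815 = 1.198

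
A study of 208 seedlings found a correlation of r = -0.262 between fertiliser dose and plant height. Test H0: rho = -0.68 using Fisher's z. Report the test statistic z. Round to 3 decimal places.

8.030

z_r = atanh(-0.262) = -0.268255,  z_0 = atanh(-0.68) = -0.829114
SE = 1/√(n−3) = 1/√205 = 0.069843
z = (z_r − z_0)/SE = (-0.268255 − (-0.829114)) / 0.069843 = 0.560859 / 0.069843 = 8.030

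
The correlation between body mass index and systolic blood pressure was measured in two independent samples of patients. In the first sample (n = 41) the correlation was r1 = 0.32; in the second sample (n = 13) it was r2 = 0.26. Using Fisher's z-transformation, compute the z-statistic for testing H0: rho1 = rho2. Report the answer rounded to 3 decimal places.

0.184

Fisher z-transforms: z1 = atanh(0.32) = 0.331647, z2 = atanh(0.26) = 0.266108; difference d = 0.065539
Var(d) = 1/38 + 1/10 = 0.0263158 + 0.1000000 = 0.1263158
z = d/√Var(d) = 0.065539 / √0.1263158 = 0.065539 / 0.355409 = 0.184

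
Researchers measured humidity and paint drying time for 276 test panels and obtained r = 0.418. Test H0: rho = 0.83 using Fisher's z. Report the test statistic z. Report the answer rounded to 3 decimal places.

-12.274

z_r = atanh(0.418) = 0.445266,  z_0 = atanh(0.83) = 1.188136
SE = 1/√(n−3) = 1/√273 = 0.060523
z = (z_r − z_0)/SE = (0.445266 − 1.188136) / 0.060523 = -0.742870 / 0.060523 = -12.274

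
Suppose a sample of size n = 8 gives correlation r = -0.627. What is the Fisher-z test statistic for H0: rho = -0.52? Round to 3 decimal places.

-0.358

z_r = atanh(-0.627) = -0.736457,  z_0 = atanh(-0.52) = -0.576340
SE = 1/√(n−3) = 1/√5 = 0.447214
z = (z_r − z_0)/SE = (-0.736457 − (-0.576340)) / 0.447214 = -0.160117 / 0.447214 = -0.358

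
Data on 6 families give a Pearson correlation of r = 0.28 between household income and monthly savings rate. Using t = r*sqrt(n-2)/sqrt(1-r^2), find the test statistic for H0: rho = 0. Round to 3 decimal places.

0.583

t = r·√(n−2) / √(1−r²) with r = 0.28, n = 6
  = 0.28·√4 / √(1 − 0.0784)
  = 0.28·2.000000 / 0.960000
  = 0.560000 / 0.960000 = 0.583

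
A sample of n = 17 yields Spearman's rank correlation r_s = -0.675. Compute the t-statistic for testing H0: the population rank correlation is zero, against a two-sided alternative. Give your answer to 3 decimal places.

-3.543

t = r_s·√(n−2) / √(1−r_s²) with r_s = -0.675, n = 17
  = -0.675·√15 / √(1 − 0.455625)
  = -0.675·3.872983 / 0.737818
  = -2.614264 / 0.737818 = -3.543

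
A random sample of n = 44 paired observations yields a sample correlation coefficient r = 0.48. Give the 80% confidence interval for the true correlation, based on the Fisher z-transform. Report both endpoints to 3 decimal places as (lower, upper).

z_r = atanh(0.48) = 0.522984;  SE = 1/√(n−3) = 1/√41 = 0.156174
z-limits: 0.522984 ± 1.282·0.156174 = 0.522984 ± 0.200215 = [0.322769, 0.723199]
ρ-limits: (tanh 0.322769, tanh 0.723199) = (0.312, 0.619)

(0.312, 0.619)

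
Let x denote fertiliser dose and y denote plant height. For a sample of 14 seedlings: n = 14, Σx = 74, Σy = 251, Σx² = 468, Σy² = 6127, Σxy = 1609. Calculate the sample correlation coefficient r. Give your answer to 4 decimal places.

S_xy = nΣxy − ΣxΣy = 14·1609 − 74·251 = 22526 − 18574 = 3952
S_xx = nΣx² − (Σx)² = 14·468 − 74² = 6552 − 5476 = 1076
S_yy = nΣy² − (Σy)² = 14·6127 − 251² = 85778 − 63001 = 22777
r = S_xy / √(S_xx·S_yy) = 3952 / √(1076·22777) = 3952 / √24508052 = 3952 / 4950.5608 = 0.7983

0.7983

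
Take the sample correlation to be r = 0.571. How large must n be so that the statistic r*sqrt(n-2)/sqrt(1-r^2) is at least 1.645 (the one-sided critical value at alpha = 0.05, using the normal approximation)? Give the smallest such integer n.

8

r√(n−2)/√(1−r²) ≥ 1.645  ⇔  n−2 ≥ (1.645)²·(1−r²)/r²
(1−r²)/r² = (1−0.326041)/0.326041 = 2.0671
n ≥ 2 + 2.706025·2.0671 = 2 + 5.5936 = 7.5936
⌈7.5936⌉ = 8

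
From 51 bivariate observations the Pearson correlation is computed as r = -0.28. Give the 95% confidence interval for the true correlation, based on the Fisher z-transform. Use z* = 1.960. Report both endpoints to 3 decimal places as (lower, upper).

(-0.516, -0.005)

z_r = atanh(-0.28) = -0.287682;  SE = 1/√(n−3) = 1/√48 = 0.144338
z-limits: -0.287682 ± 1.960·0.144338 = -0.287682 ± 0.282902 = [-0.570584, -0.004780]
ρ-limits: (tanh -0.570584, tanh -0.004780) = (-0.516, -0.005)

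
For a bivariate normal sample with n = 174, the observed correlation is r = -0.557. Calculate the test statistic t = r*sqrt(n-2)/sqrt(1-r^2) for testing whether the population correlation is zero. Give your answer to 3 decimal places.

-8.796

1 − r² = 1 − 0.310249 = 0.689751;  √(1−r²) = 0.830512
√(n−2) = √172 = 13.114877
t = r·√(n−2)/√(1−r²) = -0.557 · 13.114877 / 0.830512 = -8.796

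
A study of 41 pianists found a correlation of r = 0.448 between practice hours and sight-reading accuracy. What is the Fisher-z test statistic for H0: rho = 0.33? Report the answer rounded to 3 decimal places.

Fisher z: atanh(0.448) = 0.482195, atanh(0.33) = 0.342828
z = (z_r − z_0)·√(n−3) = (0.482195 − 0.342828)·√38 = 0.139367 · 6.164414 = 0.859

0.859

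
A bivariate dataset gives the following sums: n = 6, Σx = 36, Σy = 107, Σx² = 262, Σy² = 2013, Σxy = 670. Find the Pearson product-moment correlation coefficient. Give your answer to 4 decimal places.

S_xy = nΣxy − ΣxΣy = 6·670 − 36·107 = 4020 − 3852 = 168
S_xx = nΣx² − (Σx)² = 6·262 − 36² = 1572 − 1296 = 276
S_yy = nΣy² − (Σy)² = 6·2013 − 107² = 12078 − 11449 = 629
r = S_xy / √(S_xx·S_yy) = 168 / √(276·629) = 168 / √173604 = 168 / 416.6581 = 0.4032

0.4032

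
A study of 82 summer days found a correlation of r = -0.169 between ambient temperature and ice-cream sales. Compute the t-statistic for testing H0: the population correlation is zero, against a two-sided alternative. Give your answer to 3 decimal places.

t = r·√(n−2) / √(1−r²) with r = -0.169, n = 82
  = -0.169·√80 / √(1 − 0.028561)
  = -0.169·8.944272 / 0.985616
  = -1.511582 / 0.985616 = -1.534

-1.534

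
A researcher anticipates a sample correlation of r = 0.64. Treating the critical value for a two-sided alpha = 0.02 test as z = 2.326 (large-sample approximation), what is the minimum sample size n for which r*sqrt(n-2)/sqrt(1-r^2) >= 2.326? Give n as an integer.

Need r·√(n−2)/√(1−r²) ≥ 2.326
√(n−2) ≥ 2.326·√(1−0.4096) / 0.64 = 2.326·0.768375 / 0.64 = 2.7926
n−2 ≥ 7.7986  ⇒  n ≥ 9.7986
Smallest integer n = 10

10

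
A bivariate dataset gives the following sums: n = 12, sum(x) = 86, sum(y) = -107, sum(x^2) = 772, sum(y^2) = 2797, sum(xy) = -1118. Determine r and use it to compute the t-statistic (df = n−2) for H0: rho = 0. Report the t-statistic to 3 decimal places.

S_xy = nΣxy − ΣxΣy = 12·(-1118) − 86·(-107) = -13416 − (-9202) = -4214
S_xx = nΣx² − (Σx)² = 12·772 − 86² = 9264 − 7396 = 1868
S_yy = nΣy² − (Σy)² = 12·2797 − (-107)² = 33564 − 11449 = 22115
r = S_xy / √(S_xx·S_yy) = -4214 / √(1868·22115) = -4214 / √41310820 = -4214 / 6427.3494 = -0.6556
t = r·√(n−2)/√(1−r²) = -0.6556·√10 / √(1−0.429811) = -2.073189 / 0.755109 = -2.746

-2.746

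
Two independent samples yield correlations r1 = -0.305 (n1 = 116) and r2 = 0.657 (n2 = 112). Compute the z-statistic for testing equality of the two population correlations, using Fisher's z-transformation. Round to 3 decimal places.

-8.212

z1 = atanh(-0.305) = -0.315023,  z2 = atanh(0.657) = 0.787517
SE = √(1/(n1−3) + 1/(n2−3)) = √(1/113 + 1/109) = √(0.0088496 + 0.0091743) = √0.0180239 = 0.134253
z = (z1 − z2)/SE = (-0.315023 − 0.787517) / 0.134253 = -1.102540 / 0.134253 = -8.212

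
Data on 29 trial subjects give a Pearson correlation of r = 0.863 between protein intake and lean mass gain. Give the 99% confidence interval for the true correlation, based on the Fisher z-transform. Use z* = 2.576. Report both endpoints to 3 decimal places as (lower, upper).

Fisher z: z_r = atanh(r) = ½·ln((1+0.863)/(1−0.863)) = 1.304981
SE(z) = 1/√(n−3) = 1/√26 = 0.196116
99% ⇒ z* = 2.576; margin = 2.576·0.196116 = 0.505195
CI on z-scale: (0.799786, 1.810176)
Back-transform: tanh(0.799786) = 0.663917, tanh(1.810176) = 0.947850

(0.664, 0.948)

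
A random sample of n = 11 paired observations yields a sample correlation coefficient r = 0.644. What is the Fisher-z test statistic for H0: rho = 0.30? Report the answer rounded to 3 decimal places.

Fisher z: atanh(0.644) = 0.764978, atanh(0.30) = 0.309520
z = (z_r − z_0)·√(n−3) = (0.764978 − 0.309520)·√8 = 0.455458 · 2.828427 = 1.288

1.288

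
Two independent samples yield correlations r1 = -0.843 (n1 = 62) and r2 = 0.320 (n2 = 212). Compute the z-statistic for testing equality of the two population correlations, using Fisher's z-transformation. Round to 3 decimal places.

-10.603

Fisher z-transforms: z1 = atanh(-0.843) = -1.231452, z2 = atanh(0.320) = 0.331647; difference d = -1.563099
Var(d) = 1/59 + 1/209 = 0.0169492 + 0.0047847 = 0.0217339
z = d/√Var(d) = -1.563099 / √0.0217339 = -1.563099 / 0.147424 = -10.603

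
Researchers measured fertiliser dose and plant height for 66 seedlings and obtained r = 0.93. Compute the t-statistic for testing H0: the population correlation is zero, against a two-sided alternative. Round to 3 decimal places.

1 − r² = 1 − 0.8649 = 0.1351;  √(1−r²) = 0.367560
√(n−2) = √64 = 8.000000
t = r·√(n−2)/√(1−r²) = 0.93 · 8.000000 / 0.367560 = 20.242

20.242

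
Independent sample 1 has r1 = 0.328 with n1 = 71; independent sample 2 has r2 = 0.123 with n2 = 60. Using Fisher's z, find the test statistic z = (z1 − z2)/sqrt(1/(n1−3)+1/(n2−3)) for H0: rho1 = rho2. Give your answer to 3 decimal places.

1.208

Fisher z-transforms: z1 = atanh(0.328) = 0.340585, z2 = atanh(0.123) = 0.123626; difference d = 0.216959
Var(d) = 1/68 + 1/57 = 0.0147059 + 0.0175439 = 0.0322498
z = d/√Var(d) = 0.216959 / √0.0322498 = 0.216959 / 0.179582 = 1.208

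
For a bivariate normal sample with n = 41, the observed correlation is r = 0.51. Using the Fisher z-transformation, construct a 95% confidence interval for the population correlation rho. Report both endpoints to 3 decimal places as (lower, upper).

(0.240, 0.707)

z_r = atanh(0.51) = 0.562730;  SE = 1/√(n−3) = 1/√38 = 0.162221
z-limits: 0.562730 ± 1.960·0.162221 = 0.562730 ± 0.317953 = [0.244777, 0.880683]
ρ-limits: (tanh 0.244777, tanh 0.880683) = (0.240, 0.707)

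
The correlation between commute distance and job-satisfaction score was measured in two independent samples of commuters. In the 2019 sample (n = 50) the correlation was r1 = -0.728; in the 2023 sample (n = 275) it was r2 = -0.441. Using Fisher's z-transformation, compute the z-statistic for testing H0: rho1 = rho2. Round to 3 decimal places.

-2.855

z1 = atanh(-0.728) = -0.924459,  z2 = atanh(-0.441) = -0.473472
SE = √(1/(n1−3) + 1/(n2−3)) = √(1/47 + 1/272) = √(0.0212766 + 0.0036765) = √0.0249531 = 0.157966
z = (z1 − z2)/SE = (-0.924459 − (-0.473472)) / 0.157966 = -0.450987 / 0.157966 = -2.855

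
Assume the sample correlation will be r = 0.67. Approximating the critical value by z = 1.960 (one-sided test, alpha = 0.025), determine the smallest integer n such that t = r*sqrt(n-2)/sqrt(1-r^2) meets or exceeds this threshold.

7

r√(n−2)/√(1−r²) ≥ 1.960  ⇔  n−2 ≥ (1.960)²·(1−r²)/r²
(1−r²)/r² = (1−0.4489)/0.4489 = 1.2277
n ≥ 2 + 3.8416·1.2277 = 2 + 4.7163 = 6.7163
⌈6.7163⌉ = 7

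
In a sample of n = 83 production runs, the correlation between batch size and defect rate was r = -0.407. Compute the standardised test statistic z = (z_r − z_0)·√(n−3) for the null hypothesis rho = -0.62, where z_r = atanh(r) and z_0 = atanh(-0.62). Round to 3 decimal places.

2.621

Fisher z: atanh(-0.407) = -0.432010, atanh(-0.62) = -0.725005
z = (z_r − z_0)·√(n−3) = (-0.432010 − (-0.725005))·√80 = 0.292995 · 8.944272 = 2.621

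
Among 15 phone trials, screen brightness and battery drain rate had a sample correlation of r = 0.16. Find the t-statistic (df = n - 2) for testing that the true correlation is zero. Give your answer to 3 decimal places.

0.584

1 − r² = 1 − 0.0256 = 0.9744;  √(1−r²) = 0.987117
√(n−2) = √13 = 3.605551
t = r·√(n−2)/√(1−r²) = 0.16 · 3.605551 / 0.987117 = 0.584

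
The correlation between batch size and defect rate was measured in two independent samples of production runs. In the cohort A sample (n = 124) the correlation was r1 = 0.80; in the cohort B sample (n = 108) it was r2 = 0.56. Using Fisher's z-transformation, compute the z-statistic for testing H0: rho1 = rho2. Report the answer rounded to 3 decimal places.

3.492

Fisher z-transforms: z1 = atanh(0.80) = 1.098612, z2 = atanh(0.56) = 0.632833; difference d = 0.465779
Var(d) = 1/121 + 1/105 = 0.0082645 + 0.0095238 = 0.0177883
z = d/√Var(d) = 0.465779 / √0.0177883 = 0.465779 / 0.133373 = 3.492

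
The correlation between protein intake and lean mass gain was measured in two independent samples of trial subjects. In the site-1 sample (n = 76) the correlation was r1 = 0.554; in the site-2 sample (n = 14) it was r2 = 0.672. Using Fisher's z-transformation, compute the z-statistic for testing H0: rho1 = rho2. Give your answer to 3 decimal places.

-0.588

Fisher z-transforms: z1 = atanh(0.554) = 0.624134, z2 = atanh(0.672) = 0.814381; difference d = -0.190247
Var(d) = 1/73 + 1/11 = 0.0136986 + 0.0909091 = 0.1046077
z = d/√Var(d) = -0.190247 / √0.1046077 = -0.190247 / 0.323431 = -0.588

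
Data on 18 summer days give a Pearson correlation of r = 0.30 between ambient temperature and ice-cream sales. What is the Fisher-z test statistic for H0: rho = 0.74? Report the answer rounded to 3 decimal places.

z_r = atanh(0.30) = 0.309520,  z_0 = atanh(0.74) = 0.950479
SE = 1/√(n−3) = 1/√15 = 0.258199
z = (z_r − z_0)/SE = (0.309520 − 0.950479) / 0.258199 = -0.640959 / 0.258199 = -2.482

-2.482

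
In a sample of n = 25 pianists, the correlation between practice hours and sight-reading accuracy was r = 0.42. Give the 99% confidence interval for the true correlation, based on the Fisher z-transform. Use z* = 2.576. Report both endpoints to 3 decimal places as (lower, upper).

z_r = atanh(0.42) = 0.447692;  SE = 1/√(n−3) = 1/√22 = 0.213201
z-limits: 0.447692 ± 2.576·0.213201 = 0.447692 ± 0.549206 = [-0.101514, 0.996898]
ρ-limits: (tanh -0.101514, tanh 0.996898) = (-0.101, 0.760)

(-0.101, 0.760)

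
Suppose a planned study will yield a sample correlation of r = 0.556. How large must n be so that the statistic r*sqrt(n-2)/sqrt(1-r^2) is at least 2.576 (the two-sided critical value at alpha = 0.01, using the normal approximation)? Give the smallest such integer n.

17

Need r·√(n−2)/√(1−r²) ≥ 2.576
√(n−2) ≥ 2.576·√(1−0.309136) / 0.556 = 2.576·0.831182 / 0.556 = 3.8509
n−2 ≥ 14.8294  ⇒  n ≥ 16.8294
Smallest integer n = 17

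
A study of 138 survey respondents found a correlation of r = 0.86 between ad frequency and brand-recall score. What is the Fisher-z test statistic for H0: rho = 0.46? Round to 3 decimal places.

9.249

Fisher z: atanh(0.86) = 1.293345, atanh(0.46) = 0.497311
z = (z_r − z_0)·√(n−3) = (1.293345 − 0.497311)·√135 = 0.796034 · 11.618950 = 9.249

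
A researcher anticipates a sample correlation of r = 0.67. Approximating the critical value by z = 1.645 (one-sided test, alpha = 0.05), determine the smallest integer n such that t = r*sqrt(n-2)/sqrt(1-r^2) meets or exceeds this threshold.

Need r·√(n−2)/√(1−r²) ≥ 1.645
√(n−2) ≥ 1.645·√(1−0.4489) / 0.67 = 1.645·0.742361 / 0.67 = 1.8227
n−2 ≥ 3.3222  ⇒  n ≥ 5.3222
Smallest integer n = 6

6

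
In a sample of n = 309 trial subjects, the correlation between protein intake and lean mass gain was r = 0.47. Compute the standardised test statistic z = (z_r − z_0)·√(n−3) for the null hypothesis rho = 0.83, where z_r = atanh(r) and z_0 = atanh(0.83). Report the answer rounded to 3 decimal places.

-11.861

z_r = atanh(0.47) = 0.510070,  z_0 = atanh(0.83) = 1.188136
SE = 1/√(n−3) = 1/√306 = 0.057166
z = (z_r − z_0)/SE = (0.510070 − 1.188136) / 0.057166 = -0.678066 / 0.057166 = -11.861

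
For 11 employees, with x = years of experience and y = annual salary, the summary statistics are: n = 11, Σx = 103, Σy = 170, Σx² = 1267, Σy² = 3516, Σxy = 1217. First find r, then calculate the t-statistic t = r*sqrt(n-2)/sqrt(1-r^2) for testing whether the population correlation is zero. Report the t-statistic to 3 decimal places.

-3.138

S_xy = nΣxy − ΣxΣy = 11·1217 − 103·170 = 13387 − 17510 = -4123
S_xx = nΣx² − (Σx)² = 11·1267 − 103² = 13937 − 10609 = 3328
S_yy = nΣy² − (Σy)² = 11·3516 − 170² = 38676 − 28900 = 9776
r = S_xy / √(S_xx·S_yy) = -4123 / √(3328·9776) = -4123 / √32534528 = -4123 / 5703.9046 = -0.7228
t = r·√(n−2)/√(1−r²) = -0.7228·√9 / √(1−0.522440) = -2.168400 / 0.691057 = -3.138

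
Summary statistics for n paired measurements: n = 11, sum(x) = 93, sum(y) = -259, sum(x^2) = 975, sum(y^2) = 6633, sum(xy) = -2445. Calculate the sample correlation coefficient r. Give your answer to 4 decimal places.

S_xy = nΣxy − ΣxΣy = 11·(-2445) − 93·(-259) = -26895 − (-24087) = -2808
S_xx = nΣx² − (Σx)² = 11·975 − 93² = 10725 − 8649 = 2076
S_yy = nΣy² − (Σy)² = 11·6633 − (-259)² = 72963 − 67081 = 5882
r = S_xy / √(S_xx·S_yy) = -2808 / √(2076·5882) = -2808 / √12211032 = -2808 / 3494.4287 = -0.8036

-0.8036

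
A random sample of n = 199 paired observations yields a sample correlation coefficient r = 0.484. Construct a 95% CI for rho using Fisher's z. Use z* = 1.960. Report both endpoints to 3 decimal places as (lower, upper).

Fisher z: z_r = atanh(r) = ½·ln((1+0.484)/(1−0.484)) = 0.528195
SE(z) = 1/√(n−3) = 1/√196 = 0.071429
95% ⇒ z* = 1.960; margin = 1.960·0.071429 = 0.140001
CI on z-scale: (0.388194, 0.668196)
Back-transform: tanh(0.388194) = 0.369802, tanh(0.668196) = 0.583792

(0.370, 0.584)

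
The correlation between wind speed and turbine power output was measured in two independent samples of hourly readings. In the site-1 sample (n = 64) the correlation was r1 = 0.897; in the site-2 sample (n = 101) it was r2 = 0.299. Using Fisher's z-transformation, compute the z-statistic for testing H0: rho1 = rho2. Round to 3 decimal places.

Fisher z-transforms: z1 = atanh(0.897) = 1.456650, z2 = atanh(0.299) = 0.308421; difference d = 1.148229
Var(d) = 1/61 + 1/98 = 0.0163934 + 0.0102041 = 0.0265975
z = d/√Var(d) = 1.148229 / √0.0265975 = 1.148229 / 0.163087 = 7.041

7.041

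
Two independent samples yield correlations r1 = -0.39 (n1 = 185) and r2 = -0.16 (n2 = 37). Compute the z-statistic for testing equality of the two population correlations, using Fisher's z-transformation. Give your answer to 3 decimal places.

-1.340

Fisher z-transforms: z1 = atanh(-0.39) = -0.411800, z2 = atanh(-0.16) = -0.161387; difference d = -0.250413
Var(d) = 1/182 + 1/34 = 0.0054945 + 0.0294118 = 0.0349063
z = d/√Var(d) = -0.250413 / √0.0349063 = -0.250413 / 0.186832 = -1.340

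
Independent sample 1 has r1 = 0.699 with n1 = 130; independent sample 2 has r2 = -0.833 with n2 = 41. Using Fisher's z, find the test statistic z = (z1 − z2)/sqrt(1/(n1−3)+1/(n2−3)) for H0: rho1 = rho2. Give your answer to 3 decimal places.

z1 = atanh(0.699) = 0.865342,  z2 = atanh(-0.833) = -1.197858
SE = √(1/(n1−3) + 1/(n2−3)) = √(1/127 + 1/38) = √(0.0078740 + 0.0263158) = √0.0341898 = 0.184905
z = (z1 − z2)/SE = (0.865342 − (-1.197858)) / 0.184905 = 2.063200 / 0.184905 = 11.158

11.158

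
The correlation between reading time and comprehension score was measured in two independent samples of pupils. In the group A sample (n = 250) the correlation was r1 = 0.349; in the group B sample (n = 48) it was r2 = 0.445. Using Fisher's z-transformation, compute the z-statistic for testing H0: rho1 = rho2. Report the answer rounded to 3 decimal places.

Fisher z-transforms: z1 = atanh(0.349) = 0.364305, z2 = atanh(0.445) = 0.478448; difference d = -0.114143
Var(d) = 1/247 + 1/45 = 0.0040486 + 0.0222222 = 0.0262708
z = d/√Var(d) = -0.114143 / √0.0262708 = -0.114143 / 0.162083 = -0.704

-0.704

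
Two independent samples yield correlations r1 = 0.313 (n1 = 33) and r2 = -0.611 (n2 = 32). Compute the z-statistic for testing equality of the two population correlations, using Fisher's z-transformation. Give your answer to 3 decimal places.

3.972

Fisher z-transforms: z1 = atanh(0.313) = 0.323868, z2 = atanh(-0.611) = -0.710516; difference d = 1.034384
Var(d) = 1/30 + 1/29 = 0.0333333 + 0.0344828 = 0.0678161
z = d/√Var(d) = 1.034384 / √0.0678161 = 1.034384 / 0.260415 = 3.972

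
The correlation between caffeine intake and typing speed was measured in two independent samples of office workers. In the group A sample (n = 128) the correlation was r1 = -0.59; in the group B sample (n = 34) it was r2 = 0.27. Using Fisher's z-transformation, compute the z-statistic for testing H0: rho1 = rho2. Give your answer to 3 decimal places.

Fisher z-transforms: z1 = atanh(-0.59) = -0.677666, z2 = atanh(0.27) = 0.276864; difference d = -0.954530
Var(d) = 1/125 + 1/31 = 0.0080000 + 0.0322581 = 0.0402581
z = d/√Var(d) = -0.954530 / √0.0402581 = -0.954530 / 0.200644 = -4.757

-4.757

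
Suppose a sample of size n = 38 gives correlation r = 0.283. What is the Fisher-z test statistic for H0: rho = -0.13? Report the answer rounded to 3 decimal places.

Fisher z: atanh(0.283) = 0.290940, atanh(-0.13) = -0.130740
z = (z_r − z_0)·√(n−3) = (0.290940 − (-0.130740))·√35 = 0.421680 · 5.916080 = 2.495

2.495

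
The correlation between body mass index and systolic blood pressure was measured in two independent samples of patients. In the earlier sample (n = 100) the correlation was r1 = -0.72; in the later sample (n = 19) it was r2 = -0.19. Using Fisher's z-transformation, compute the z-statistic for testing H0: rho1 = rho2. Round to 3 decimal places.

Fisher z-transforms: z1 = atanh(-0.72) = -0.907645, z2 = atanh(-0.19) = -0.192337; difference d = -0.715308
Var(d) = 1/97 + 1/16 = 0.0103093 + 0.0625000 = 0.0728093
z = d/√Var(d) = -0.715308 / √0.0728093 = -0.715308 / 0.269832 = -2.651

-2.651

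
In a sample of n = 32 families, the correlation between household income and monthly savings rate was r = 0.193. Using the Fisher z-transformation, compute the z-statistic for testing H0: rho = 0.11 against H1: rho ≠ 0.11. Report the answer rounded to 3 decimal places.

0.458

Fisher z: atanh(0.193) = 0.195451, atanh(0.11) = 0.110447
z = (z_r − z_0)·√(n−3) = (0.195451 − 0.110447)·√29 = 0.085004 · 5.385165 = 0.458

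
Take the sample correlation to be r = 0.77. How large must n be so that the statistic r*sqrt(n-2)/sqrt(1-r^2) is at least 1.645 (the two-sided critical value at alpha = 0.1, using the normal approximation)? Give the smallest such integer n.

r√(n−2)/√(1−r²) ≥ 1.645  ⇔  n−2 ≥ (1.645)²·(1−r²)/r²
(1−r²)/r² = (1−0.5929)/0.5929 = 0.6866
n ≥ 2 + 2.706025·0.6866 = 2 + 1.8580 = 3.8580
⌈3.8580⌉ = 4

4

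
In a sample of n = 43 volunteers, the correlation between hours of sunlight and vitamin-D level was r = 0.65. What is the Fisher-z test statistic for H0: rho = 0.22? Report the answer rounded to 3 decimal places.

3.489

z_r = atanh(0.65) = 0.775299,  z_0 = atanh(0.22) = 0.223656
SE = 1/√(n−3) = 1/√40 = 0.158114
z = (z_r − z_0)/SE = (0.775299 − 0.223656) / 0.158114 = 0.551643 / 0.158114 = 3.489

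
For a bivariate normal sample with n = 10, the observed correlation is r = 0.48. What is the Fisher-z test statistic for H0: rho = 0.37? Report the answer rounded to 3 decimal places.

0.356

Fisher z: atanh(0.48) = 0.522984, atanh(0.37) = 0.388423
z = (z_r − z_0)·√(n−3) = (0.522984 − 0.388423)·√7 = 0.134561 · 2.645751 = 0.356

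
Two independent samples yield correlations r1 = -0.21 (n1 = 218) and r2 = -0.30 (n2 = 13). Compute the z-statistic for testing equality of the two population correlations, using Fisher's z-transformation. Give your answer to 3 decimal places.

Fisher z-transforms: z1 = atanh(-0.21) = -0.213171, z2 = atanh(-0.30) = -0.309520; difference d = 0.096349
Var(d) = 1/215 + 1/10 = 0.0046512 + 0.1000000 = 0.1046512
z = d/√Var(d) = 0.096349 / √0.1046512 = 0.096349 / 0.323498 = 0.298

0.298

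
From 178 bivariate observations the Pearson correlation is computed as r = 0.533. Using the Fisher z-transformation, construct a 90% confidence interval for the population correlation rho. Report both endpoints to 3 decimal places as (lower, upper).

(0.438, 0.616)

Fisher z: z_r = atanh(r) = ½·ln((1+0.533)/(1−0.533)) = 0.594326
SE(z) = 1/√(n−3) = 1/√175 = 0.075593
90% ⇒ z* = 1.645; margin = 1.645·0.075593 = 0.124350
CI on z-scale: (0.469976, 0.718676)
Back-transform: tanh(0.469976) = 0.438180, tanh(0.718676) = 0.616089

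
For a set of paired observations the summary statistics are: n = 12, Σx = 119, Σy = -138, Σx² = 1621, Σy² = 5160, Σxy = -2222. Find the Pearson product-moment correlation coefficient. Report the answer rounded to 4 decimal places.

S_xy = nΣxy − ΣxΣy = 12·(-2222) − 119·(-138) = -26664 − (-16422) = -10242
S_xx = nΣx² − (Σx)² = 12·1621 − 119² = 19452 − 14161 = 5291
S_yy = nΣy² − (Σy)² = 12·5160 − (-138)² = 61920 − 19044 = 42876
r = S_xy / √(S_xx·S_yy) = -10242 / √(5291·42876) = -10242 / √226856916 = -10242 / 15061.7700 = -0.6800

-0.6800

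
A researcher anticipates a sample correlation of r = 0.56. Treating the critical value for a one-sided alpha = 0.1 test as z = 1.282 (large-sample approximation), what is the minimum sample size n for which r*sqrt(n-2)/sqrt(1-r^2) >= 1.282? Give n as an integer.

6

r√(n−2)/√(1−r²) ≥ 1.282  ⇔  n−2 ≥ (1.282)²·(1−r²)/r²
(1−r²)/r² = (1−0.3136)/0.3136 = 2.1888
n ≥ 2 + 1.643524·2.1888 = 2 + 3.5973 = 5.5973
⌈5.5973⌉ = 6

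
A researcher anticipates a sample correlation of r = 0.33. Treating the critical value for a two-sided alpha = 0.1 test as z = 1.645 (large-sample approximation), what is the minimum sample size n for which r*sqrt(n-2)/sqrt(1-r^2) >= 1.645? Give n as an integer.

25

Need r·√(n−2)/√(1−r²) ≥ 1.645
√(n−2) ≥ 1.645·√(1−0.1089) / 0.33 = 1.645·0.943981 / 0.33 = 4.7056
n−2 ≥ 22.1427  ⇒  n ≥ 24.1427
Smallest integer n = 25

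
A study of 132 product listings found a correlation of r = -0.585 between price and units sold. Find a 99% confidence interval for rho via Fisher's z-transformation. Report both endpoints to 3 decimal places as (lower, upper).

(-0.715, -0.416)

z_r = atanh(-0.585) = -0.670031;  SE = 1/√(n−3) = 1/√129 = 0.088045
z-limits: -0.670031 ± 2.576·0.088045 = -0.670031 ± 0.226804 = [-0.896835, -0.443227]
ρ-limits: (tanh -0.896835, tanh -0.443227) = (-0.715, -0.416)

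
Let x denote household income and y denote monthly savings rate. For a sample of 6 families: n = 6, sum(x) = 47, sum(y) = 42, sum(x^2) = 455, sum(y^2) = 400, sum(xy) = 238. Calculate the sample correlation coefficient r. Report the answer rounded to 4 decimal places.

-0.9485

Numerator: nΣxy − (Σx)(Σy) = 6·238 − (47)(42) = -546
Denominator: √[(nΣx²−(Σx)²)(nΣy²−(Σy)²)]
  nΣx²−(Σx)² = 6·455 − 2209 = 521;  nΣy²−(Σy)² = 6·400 − 1764 = 636
  √(521·636) = √331356 = 575.6353
r = -546 / 575.6353 = -0.9485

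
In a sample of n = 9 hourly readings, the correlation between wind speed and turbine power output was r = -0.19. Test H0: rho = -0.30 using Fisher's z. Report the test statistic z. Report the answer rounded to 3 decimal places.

Fisher z: atanh(-0.19) = -0.192337, atanh(-0.30) = -0.309520
z = (z_r − z_0)·√(n−3) = (-0.192337 − (-0.309520))·√6 = 0.117183 · 2.449490 = 0.287

0.287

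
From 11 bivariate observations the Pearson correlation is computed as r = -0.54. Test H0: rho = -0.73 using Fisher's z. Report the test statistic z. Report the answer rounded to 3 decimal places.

z_r = atanh(-0.54) = -0.604156,  z_0 = atanh(-0.73) = -0.928727
SE = 1/√(n−3) = 1/√8 = 0.353553
z = (z_r − z_0)/SE = (-0.604156 − (-0.928727)) / 0.353553 = 0.324571 / 0.353553 = 0.918

0.918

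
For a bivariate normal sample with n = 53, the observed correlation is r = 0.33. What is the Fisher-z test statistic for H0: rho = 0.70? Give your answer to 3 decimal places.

-3.709

z_r = atanh(0.33) = 0.342828,  z_0 = atanh(0.70) = 0.867301
SE = 1/√(n−3) = 1/√50 = 0.141421
z = (z_r − z_0)/SE = (0.342828 − 0.867301) / 0.141421 = -0.524473 / 0.141421 = -3.709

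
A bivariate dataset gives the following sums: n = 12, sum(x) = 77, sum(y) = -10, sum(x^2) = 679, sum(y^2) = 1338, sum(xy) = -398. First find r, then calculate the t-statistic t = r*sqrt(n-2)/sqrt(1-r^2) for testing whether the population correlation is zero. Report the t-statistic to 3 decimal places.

-2.879

S_xy = nΣxy − ΣxΣy = 12·(-398) − 77·(-10) = -4776 − (-770) = -4006
S_xx = nΣx² − (Σx)² = 12·679 − 77² = 8148 − 5929 = 2219
S_yy = nΣy² − (Σy)² = 12·1338 − (-10)² = 16056 − 100 = 15956
r = S_xy / √(S_xx·S_yy) = -4006 / √(2219·15956) = -4006 / √35406364 = -4006 / 5950.3247 = -0.6732
t = r·√(n−2)/√(1−r²) = -0.6732·√10 / √(1−0.453198) = -2.128845 / 0.739461 = -2.879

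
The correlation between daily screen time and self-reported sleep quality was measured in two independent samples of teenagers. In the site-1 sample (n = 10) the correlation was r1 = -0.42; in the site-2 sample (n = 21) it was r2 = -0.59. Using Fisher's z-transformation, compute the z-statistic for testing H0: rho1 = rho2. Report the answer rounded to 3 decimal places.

0.516

z1 = atanh(-0.42) = -0.447692,  z2 = atanh(-0.59) = -0.677666
SE = √(1/(n1−3) + 1/(n2−3)) = √(1/7 + 1/18) = √(0.1428571 + 0.0555556) = √0.1984127 = 0.445435
z = (z1 − z2)/SE = (-0.447692 − (-0.677666)) / 0.445435 = 0.229974 / 0.445435 = 0.516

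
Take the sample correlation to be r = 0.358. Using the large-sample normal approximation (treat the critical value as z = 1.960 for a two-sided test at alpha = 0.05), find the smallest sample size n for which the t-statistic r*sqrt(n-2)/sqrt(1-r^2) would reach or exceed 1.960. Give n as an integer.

Need r·√(n−2)/√(1−r²) ≥ 1.960
√(n−2) ≥ 1.960·√(1−0.128164) / 0.358 = 1.960·0.933722 / 0.358 = 5.1120
n−2 ≥ 26.1325  ⇒  n ≥ 28.1325
Smallest integer n = 29

29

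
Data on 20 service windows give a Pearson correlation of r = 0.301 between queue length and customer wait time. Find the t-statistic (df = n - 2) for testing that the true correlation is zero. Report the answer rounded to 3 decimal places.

1 − r² = 1 − 0.090601 = 0.909399;  √(1−r²) = 0.953624
√(n−2) = √18 = 4.242641
t = r·√(n−2)/√(1−r²) = 0.301 · 4.242641 / 0.953624 = 1.339

1.339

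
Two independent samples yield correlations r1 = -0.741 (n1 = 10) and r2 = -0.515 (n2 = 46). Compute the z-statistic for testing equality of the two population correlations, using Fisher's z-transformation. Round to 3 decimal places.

-0.940

Fisher z-transforms: z1 = atanh(-0.741) = -0.952693, z2 = atanh(-0.515) = -0.569511; difference d = -0.383182
Var(d) = 1/7 + 1/43 = 0.1428571 + 0.0232558 = 0.1661129
z = d/√Var(d) = -0.383182 / √0.1661129 = -0.383182 / 0.407570 = -0.940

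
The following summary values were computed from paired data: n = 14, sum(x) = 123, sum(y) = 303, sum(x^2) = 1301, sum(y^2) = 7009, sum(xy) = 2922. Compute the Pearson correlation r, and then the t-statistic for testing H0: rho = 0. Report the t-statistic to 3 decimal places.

Numerator: nΣxy − (Σx)(Σy) = 14·2922 − (123)(303) = 3639
Denominator: √[(nΣx²−(Σx)²)(nΣy²−(Σy)²)]
  nΣx²−(Σx)² = 14·1301 − 15129 = 3085;  nΣy²−(Σy)² = 14·7009 − 91809 = 6317
  √(3085·6317) = √19487945 = 4414.5153
r = 3639 / 4414.5153 = 0.8243
t = r·√(n−2)/√(1−r²) = 0.8243·√12 / √(1−0.679470) = 2.855459 / 0.566154 = 5.044

5.044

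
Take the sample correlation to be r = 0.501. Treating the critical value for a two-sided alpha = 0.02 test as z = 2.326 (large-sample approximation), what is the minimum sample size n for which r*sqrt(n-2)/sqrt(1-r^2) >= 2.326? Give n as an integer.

r√(n−2)/√(1−r²) ≥ 2.326  ⇔  n−2 ≥ (2.326)²·(1−r²)/r²
(1−r²)/r² = (1−0.251001)/0.251001 = 2.9840
n ≥ 2 + 5.410276·2.9840 = 2 + 16.1443 = 18.1443
⌈18.1443⌉ = 19

19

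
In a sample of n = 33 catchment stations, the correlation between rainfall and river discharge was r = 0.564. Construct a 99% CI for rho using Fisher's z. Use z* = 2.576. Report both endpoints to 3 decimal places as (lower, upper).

(0.167, 0.804)

Fisher z: z_r = atanh(r) = ½·ln((1+0.564)/(1−0.564)) = 0.638680
SE(z) = 1/√(n−3) = 1/√30 = 0.182574
99% ⇒ z* = 2.576; margin = 2.576·0.182574 = 0.470311
CI on z-scale: (0.168369, 1.108991)
Back-transform: tanh(0.168369) = 0.166796, tanh(1.108991) = 0.803705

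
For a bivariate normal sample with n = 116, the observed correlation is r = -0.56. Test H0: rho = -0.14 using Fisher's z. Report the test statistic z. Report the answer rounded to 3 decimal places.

Fisher z: atanh(-0.56) = -0.632833, atanh(-0.14) = -0.140926
z = (z_r − z_0)·√(n−3) = (-0.632833 − (-0.140926))·√113 = -0.491907 · 10.630146 = -5.229

-5.229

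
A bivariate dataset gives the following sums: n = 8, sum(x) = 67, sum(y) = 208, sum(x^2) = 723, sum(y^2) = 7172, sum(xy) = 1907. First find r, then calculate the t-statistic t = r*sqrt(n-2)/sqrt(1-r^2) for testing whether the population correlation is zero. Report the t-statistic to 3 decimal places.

S_xy = nΣxy − ΣxΣy = 8·1907 − 67·208 = 15256 − 13936 = 1320
S_xx = nΣx² − (Σx)² = 8·723 − 67² = 5784 − 4489 = 1295
S_yy = nΣy² − (Σy)² = 8·7172 − 208² = 57376 − 43264 = 14112
r = S_xy / √(S_xx·S_yy) = 1320 / √(1295·14112) = 1320 / √18275040 = 1320 / 4274.9316 = 0.3088
t = r·√(n−2)/√(1−r²) = 0.3088·√6 / √(1−0.095357) = 0.756402 / 0.951127 = 0.795

0.795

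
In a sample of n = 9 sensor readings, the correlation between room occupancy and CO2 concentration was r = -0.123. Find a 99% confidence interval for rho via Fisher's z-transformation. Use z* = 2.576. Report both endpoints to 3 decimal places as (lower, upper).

(-0.826, 0.730)

z_r = atanh(-0.123) = -0.123626;  SE = 1/√(n−3) = 1/√6 = 0.408248
z-limits: -0.123626 ± 2.576·0.408248 = -0.123626 ± 1.051647 = [-1.175273, 0.928021]
ρ-limits: (tanh -1.175273, tanh 0.928021) = (-0.826, 0.730)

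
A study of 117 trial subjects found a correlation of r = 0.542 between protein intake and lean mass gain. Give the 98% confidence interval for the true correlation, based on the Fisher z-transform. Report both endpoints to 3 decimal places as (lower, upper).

(0.371, 0.678)

z_r = atanh(0.542) = 0.606983;  SE = 1/√(n−3) = 1/√114 = 0.093659
z-limits: 0.606983 ± 2.326·0.093659 = 0.606983 ± 0.217851 = [0.389132, 0.824834]
ρ-limits: (tanh 0.389132, tanh 0.824834) = (0.371, 0.678)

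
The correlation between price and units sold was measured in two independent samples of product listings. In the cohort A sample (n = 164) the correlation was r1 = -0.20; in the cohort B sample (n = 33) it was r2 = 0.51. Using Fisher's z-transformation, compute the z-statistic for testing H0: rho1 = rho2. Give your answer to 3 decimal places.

z1 = atanh(-0.20) = -0.202733,  z2 = atanh(0.51) = 0.562730
SE = √(1/(n1−3) + 1/(n2−3)) = √(1/161 + 1/30) = √(0.0062112 + 0.0333333) = √0.0395445 = 0.198858
z = (z1 − z2)/SE = (-0.202733 − 0.562730) / 0.198858 = -0.765463 / 0.198858 = -3.849

-3.849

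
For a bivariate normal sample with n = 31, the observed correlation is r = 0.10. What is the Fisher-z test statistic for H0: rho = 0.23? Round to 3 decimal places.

-0.708

Fisher z: atanh(0.10) = 0.100335, atanh(0.23) = 0.234189
z = (z_r − z_0)·√(n−3) = (0.100335 − 0.234189)·√28 = -0.133854 · 5.291503 = -0.708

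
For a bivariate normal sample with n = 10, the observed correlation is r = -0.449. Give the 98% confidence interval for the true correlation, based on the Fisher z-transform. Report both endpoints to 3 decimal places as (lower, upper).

(-0.877, 0.376)

Fisher z: z_r = atanh(r) = ½·ln((1+(-0.449))/(1−(-0.449))) = -0.483447
SE(z) = 1/√(n−3) = 1/√7 = 0.377964
98% ⇒ z* = 2.326; margin = 2.326·0.377964 = 0.879144
CI on z-scale: (-1.362591, 0.395697)
Back-transform: tanh(-1.362591) = -0.876993, tanh(0.395697) = 0.376261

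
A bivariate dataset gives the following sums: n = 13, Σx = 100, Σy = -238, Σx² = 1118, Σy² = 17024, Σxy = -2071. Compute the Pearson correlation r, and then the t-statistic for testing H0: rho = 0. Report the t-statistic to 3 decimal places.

Numerator: nΣxy − (Σx)(Σy) = 13·(-2071) − (100)(-238) = -3123
Denominator: √[(nΣx²−(Σx)²)(nΣy²−(Σy)²)]
  nΣx²−(Σx)² = 13·1118 − 10000 = 4534;  nΣy²−(Σy)² = 13·17024 − 56644 = 164668
  √(4534·164668) = √746604712 = 27324.0684
r = -3123 / 27324.0684 = -0.1143
t = r·√(n−2)/√(1−r²) = -0.1143·√11 / √(1−0.013064) = -0.379090 / 0.993447 = -0.382

-0.382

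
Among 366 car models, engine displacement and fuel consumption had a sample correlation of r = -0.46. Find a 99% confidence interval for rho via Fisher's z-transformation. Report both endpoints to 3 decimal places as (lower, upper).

Fisher z: z_r = atanh(r) = ½·ln((1+(-0.46))/(1−(-0.46))) = -0.497311
SE(z) = 1/√(n−3) = 1/√363 = 0.052486
99% ⇒ z* = 2.576; margin = 2.576·0.052486 = 0.135204
CI on z-scale: (-0.632515, -0.362107)
Back-transform: tanh(-0.632515) = -0.559782, tanh(-0.362107) = -0.347069

(-0.560, -0.347)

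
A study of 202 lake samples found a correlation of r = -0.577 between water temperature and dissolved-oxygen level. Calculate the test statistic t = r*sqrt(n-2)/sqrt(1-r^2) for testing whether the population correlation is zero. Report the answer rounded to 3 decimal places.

t = r·√(n−2) / √(1−r²) with r = -0.577, n = 202
  = -0.577·√200 / √(1 − 0.332929)
  = -0.577·14.142136 / 0.816744
  = -8.160012 / 0.816744 = -9.991

-9.991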